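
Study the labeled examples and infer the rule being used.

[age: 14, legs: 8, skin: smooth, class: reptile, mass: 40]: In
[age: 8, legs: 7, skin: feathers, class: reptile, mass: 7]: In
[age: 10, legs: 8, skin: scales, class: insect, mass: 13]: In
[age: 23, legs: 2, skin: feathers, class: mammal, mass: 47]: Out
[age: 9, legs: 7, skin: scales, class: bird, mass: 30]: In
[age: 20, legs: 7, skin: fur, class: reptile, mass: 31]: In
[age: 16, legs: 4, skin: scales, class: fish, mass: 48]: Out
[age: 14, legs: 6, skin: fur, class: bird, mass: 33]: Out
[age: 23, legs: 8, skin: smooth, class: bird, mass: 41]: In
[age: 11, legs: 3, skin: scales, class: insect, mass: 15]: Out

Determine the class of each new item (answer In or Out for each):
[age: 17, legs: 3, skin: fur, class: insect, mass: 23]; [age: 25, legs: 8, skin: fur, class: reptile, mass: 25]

Out, In

The common property of the 'In' items is: legs ≥ 7. No 'Out' item has it.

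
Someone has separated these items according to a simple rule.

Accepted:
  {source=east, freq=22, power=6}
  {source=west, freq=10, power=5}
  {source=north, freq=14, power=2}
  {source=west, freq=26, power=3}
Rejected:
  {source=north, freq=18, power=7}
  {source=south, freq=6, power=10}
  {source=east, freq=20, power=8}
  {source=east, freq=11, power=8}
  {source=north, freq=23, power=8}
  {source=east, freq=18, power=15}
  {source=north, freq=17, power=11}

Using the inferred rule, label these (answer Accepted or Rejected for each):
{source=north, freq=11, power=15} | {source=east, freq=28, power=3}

Rejected, Accepted

All 'Accepted' examples share one property — power ≤ 6 — and every 'Rejected' example lacks it.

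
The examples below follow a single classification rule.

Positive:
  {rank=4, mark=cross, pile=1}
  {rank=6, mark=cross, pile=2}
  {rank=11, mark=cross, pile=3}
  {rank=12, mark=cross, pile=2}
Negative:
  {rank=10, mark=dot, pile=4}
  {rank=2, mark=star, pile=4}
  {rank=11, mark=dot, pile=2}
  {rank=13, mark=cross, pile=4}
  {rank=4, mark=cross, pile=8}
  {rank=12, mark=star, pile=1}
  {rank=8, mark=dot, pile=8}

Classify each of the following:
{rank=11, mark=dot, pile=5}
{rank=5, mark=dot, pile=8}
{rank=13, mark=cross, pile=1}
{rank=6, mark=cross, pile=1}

Rule: mark is cross AND pile ≤ 3. This holds for each 'Positive' example and fails for each 'Negative' one.
{rank=11, mark=dot, pile=5}: mark is dot, pile = 5 — doesn't match, so Negative.
{rank=5, mark=dot, pile=8}: mark is dot, pile = 8 — doesn't match, so Negative.
{rank=13, mark=cross, pile=1}: mark is cross, pile = 1 — passes, so Positive.
{rank=6, mark=cross, pile=1}: mark is cross, pile = 1 — passes, so Positive.

Negative, Negative, Positive, Positive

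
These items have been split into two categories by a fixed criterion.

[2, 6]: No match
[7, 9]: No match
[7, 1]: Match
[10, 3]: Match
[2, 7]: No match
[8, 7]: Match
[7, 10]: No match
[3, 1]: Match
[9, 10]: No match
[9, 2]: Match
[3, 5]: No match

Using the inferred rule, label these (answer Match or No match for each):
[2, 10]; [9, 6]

No match, Match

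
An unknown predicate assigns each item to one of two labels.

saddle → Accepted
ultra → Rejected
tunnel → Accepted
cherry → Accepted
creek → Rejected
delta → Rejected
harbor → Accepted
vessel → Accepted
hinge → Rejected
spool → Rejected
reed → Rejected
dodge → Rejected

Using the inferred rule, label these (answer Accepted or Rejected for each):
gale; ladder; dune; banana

Rejected, Accepted, Rejected, Accepted

One predicate separates the groups cleanly: length 6.
gale: length 4 — does not pass, so Rejected.
ladder: length 6 — qualifies, so Accepted.
dune: length 4 — does not pass, so Rejected.
banana: length 6 — qualifies, so Accepted.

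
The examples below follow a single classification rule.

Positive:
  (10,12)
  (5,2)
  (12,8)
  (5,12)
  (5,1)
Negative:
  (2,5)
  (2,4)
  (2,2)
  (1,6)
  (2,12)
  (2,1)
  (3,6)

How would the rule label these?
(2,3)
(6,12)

Rule: first ≥ 4. This holds for each 'Positive' example and fails for each 'Negative' one.
Negative: (2,3), since first 2.
Positive: (6,12), since first 6.

Negative, Positive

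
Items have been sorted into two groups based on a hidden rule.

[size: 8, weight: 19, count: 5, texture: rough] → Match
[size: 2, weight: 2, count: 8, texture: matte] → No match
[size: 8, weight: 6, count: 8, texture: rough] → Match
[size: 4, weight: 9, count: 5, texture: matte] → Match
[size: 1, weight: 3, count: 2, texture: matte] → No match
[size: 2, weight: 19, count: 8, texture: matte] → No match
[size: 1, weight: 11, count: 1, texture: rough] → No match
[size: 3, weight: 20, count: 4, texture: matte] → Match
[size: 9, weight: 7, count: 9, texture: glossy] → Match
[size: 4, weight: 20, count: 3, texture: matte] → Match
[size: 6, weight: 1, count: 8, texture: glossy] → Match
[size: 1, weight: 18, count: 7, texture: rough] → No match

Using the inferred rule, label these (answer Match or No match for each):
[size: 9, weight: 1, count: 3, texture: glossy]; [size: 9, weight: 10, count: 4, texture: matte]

'Match' ⟺ size ≥ 3.
[size: 9, weight: 1, count: 3, texture: glossy] → size = 9 → Match.
[size: 9, weight: 10, count: 4, texture: matte] → size = 9 → Match.

Match, Match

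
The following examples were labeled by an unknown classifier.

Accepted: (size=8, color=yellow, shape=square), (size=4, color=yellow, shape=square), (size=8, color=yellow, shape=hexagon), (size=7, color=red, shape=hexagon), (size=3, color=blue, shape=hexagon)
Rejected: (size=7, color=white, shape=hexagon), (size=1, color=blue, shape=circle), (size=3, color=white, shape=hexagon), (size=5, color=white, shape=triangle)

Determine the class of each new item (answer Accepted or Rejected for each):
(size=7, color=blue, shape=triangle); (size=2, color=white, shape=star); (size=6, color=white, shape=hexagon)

Accepted, Rejected, Rejected

'Accepted' ⟺ color is not white AND size ≥ 3.
Accepted: (size=7, color=blue, shape=triangle), since color is blue, size = 7.
Rejected: (size=2, color=white, shape=star), since color is white, size = 2.
Rejected: (size=6, color=white, shape=hexagon), since color is white, size = 6.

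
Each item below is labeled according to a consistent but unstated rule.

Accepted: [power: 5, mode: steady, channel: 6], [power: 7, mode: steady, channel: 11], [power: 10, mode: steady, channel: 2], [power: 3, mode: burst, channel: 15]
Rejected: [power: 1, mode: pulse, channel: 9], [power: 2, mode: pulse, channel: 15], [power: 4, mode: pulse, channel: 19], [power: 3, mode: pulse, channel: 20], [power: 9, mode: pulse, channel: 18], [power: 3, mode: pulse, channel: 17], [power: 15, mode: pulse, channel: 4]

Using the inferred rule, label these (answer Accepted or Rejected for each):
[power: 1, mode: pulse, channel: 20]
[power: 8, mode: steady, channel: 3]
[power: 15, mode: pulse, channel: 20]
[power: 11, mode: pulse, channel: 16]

Rejected, Accepted, Rejected, Rejected

The simplest hypothesis consistent with all the labels is: mode is not pulse.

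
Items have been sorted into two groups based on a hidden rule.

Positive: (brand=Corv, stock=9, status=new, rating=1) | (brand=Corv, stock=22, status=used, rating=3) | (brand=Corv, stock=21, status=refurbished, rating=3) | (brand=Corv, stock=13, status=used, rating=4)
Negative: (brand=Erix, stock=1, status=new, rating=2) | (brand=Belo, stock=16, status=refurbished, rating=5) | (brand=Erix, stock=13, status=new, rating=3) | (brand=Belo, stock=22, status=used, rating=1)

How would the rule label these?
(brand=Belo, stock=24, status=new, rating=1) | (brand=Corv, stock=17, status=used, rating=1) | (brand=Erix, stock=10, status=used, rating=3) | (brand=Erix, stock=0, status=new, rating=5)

The distinguishing property — brand is Corv — holds for all the 'Positive' cases and none of the 'Negative' cases.
(brand=Belo, stock=24, status=new, rating=1): brand is Belo, doesn't qualify → Negative. (brand=Corv, stock=17, status=used, rating=1): brand is Corv, passes → Positive. (brand=Erix, stock=10, status=used, rating=3): brand is Erix, doesn't qualify → Negative. (brand=Erix, stock=0, status=new, rating=5): brand is Erix, doesn't qualify → Negative.

Negative, Positive, Negative, Negative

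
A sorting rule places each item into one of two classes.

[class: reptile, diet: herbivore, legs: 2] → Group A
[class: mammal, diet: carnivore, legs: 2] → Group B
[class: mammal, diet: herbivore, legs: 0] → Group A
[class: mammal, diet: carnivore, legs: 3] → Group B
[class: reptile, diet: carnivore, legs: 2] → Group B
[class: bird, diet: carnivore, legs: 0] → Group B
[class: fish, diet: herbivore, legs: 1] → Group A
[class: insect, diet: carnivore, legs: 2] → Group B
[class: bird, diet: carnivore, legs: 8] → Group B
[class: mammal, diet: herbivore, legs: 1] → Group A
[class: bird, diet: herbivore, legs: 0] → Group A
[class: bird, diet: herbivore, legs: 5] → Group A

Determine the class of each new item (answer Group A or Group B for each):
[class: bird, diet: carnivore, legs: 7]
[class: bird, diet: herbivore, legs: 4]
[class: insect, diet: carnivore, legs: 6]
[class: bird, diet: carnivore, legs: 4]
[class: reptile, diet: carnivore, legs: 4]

All 'Group A' examples share one property — diet is herbivore — and every 'Group B' example lacks it.
[class: bird, diet: carnivore, legs: 7]: Group B (diet is carnivore). [class: bird, diet: herbivore, legs: 4]: Group A (diet is herbivore). [class: insect, diet: carnivore, legs: 6]: Group B (diet is carnivore). [class: bird, diet: carnivore, legs: 4]: Group B (diet is carnivore). [class: reptile, diet: carnivore, legs: 4]: Group B (diet is carnivore).

Group B, Group A, Group B, Group B, Group B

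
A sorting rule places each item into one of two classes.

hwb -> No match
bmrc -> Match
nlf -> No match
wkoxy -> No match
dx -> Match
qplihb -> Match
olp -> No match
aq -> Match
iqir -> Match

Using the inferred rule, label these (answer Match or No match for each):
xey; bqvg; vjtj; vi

No match, Match, Match, Match

One predicate separates the groups cleanly: even length.
xey — length 3, hence No match. bqvg — length 4, hence Match. vjtj — length 4, hence Match. vi — length 2, hence Match.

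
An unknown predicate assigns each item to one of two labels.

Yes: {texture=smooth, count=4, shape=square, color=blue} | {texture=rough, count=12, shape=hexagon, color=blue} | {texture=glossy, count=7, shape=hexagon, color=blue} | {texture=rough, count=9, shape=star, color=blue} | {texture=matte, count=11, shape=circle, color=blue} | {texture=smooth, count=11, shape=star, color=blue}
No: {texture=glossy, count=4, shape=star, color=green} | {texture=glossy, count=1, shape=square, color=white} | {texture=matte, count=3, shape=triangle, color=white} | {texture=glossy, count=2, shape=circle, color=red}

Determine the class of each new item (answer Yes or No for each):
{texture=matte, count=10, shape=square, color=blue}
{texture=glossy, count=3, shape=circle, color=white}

Looking at the examples, the only property every 'Yes' case has and every 'No' case lacks is: color is blue.
{texture=matte, count=10, shape=square, color=blue}: color is blue — satisfies this, so Yes. {texture=glossy, count=3, shape=circle, color=white}: color is white — fails this test, so No.

Yes, No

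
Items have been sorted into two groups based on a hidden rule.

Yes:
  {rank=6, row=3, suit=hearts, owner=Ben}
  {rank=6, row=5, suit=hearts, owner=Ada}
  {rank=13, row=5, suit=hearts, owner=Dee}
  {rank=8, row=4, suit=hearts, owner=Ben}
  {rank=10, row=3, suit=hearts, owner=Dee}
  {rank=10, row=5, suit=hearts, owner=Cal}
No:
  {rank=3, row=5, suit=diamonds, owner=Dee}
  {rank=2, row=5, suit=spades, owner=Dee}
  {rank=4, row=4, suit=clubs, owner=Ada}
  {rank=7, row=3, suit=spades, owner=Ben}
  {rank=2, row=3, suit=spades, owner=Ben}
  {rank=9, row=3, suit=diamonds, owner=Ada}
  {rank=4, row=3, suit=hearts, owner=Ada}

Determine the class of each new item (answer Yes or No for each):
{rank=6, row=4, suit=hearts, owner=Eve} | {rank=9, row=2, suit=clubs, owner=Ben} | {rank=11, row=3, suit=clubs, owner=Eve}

Yes, No, No

The rule appears to be: suit is hearts AND rank ≥ 6.
{rank=6, row=4, suit=hearts, owner=Eve}: Yes (suit is hearts, rank = 6).
{rank=9, row=2, suit=clubs, owner=Ben}: No (suit is clubs, rank = 9).
{rank=11, row=3, suit=clubs, owner=Eve}: No (suit is clubs, rank = 11).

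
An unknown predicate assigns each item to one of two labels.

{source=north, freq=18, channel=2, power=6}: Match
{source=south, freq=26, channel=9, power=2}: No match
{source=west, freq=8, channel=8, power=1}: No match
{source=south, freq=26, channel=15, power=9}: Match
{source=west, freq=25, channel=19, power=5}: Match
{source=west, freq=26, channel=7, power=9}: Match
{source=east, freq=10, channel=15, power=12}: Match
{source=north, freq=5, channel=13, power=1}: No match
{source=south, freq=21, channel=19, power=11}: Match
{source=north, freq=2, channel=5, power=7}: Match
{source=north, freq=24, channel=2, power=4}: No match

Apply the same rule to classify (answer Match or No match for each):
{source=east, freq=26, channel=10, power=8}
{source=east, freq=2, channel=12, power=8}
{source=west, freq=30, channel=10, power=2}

A rule that fits every label: power ≥ 5 — true of each 'Match' example, false of each 'No match' one.
{source=east, freq=26, channel=10, power=8}: Match (power = 8).
{source=east, freq=2, channel=12, power=8}: Match (power = 8).
{source=west, freq=30, channel=10, power=2}: No match (power = 2).

Match, Match, No match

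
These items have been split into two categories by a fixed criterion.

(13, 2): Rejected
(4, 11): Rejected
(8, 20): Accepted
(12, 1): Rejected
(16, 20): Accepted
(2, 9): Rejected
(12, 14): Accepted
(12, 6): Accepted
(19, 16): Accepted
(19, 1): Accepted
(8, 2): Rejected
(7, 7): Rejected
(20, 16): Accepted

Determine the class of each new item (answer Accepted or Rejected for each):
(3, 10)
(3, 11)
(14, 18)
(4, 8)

The classifier is using: sum ≥ 18.
(3, 10) → 3+10 = 13 → Rejected. (3, 11) → 3+11 = 14 → Rejected. (14, 18) → 14+18 = 32 → Accepted. (4, 8) → 4+8 = 12 → Rejected.

Rejected, Rejected, Accepted, Rejected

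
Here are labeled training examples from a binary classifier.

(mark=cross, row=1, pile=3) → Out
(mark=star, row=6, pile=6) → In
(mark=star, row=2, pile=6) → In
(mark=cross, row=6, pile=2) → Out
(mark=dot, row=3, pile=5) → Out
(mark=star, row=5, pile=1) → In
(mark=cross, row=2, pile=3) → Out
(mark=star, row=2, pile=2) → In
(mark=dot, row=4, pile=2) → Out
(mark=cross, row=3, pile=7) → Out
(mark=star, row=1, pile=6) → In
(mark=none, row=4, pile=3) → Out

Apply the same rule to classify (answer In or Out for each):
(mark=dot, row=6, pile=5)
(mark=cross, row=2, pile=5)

Out, Out

One predicate separates the groups cleanly: mark is star.
Out: (mark=dot, row=6, pile=5), since mark is dot.
Out: (mark=cross, row=2, pile=5), since mark is cross.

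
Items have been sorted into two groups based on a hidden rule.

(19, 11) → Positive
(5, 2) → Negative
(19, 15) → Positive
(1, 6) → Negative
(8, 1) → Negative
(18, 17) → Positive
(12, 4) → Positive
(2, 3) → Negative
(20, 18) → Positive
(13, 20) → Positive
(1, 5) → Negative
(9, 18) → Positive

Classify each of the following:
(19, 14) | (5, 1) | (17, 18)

The simplest hypothesis consistent with all the labels is: sum ≥ 16.
Positive: (19, 14), since 19+14 = 33. Negative: (5, 1), since 5+1 = 6. Positive: (17, 18), since 17+18 = 35.

Positive, Negative, Positive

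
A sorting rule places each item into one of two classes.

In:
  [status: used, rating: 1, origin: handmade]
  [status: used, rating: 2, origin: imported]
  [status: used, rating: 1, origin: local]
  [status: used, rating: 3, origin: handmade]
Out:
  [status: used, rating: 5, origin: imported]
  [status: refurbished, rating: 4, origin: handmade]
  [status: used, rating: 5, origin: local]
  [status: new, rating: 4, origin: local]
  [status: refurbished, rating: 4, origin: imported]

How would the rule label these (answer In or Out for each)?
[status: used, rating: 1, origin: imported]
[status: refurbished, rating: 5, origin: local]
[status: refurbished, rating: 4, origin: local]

The simplest hypothesis consistent with all the labels is: rating ≤ 3.
[status: used, rating: 1, origin: imported]: rating = 1 — fits, so In.
[status: refurbished, rating: 5, origin: local]: rating = 5 — does not satisfy this, so Out.
[status: refurbished, rating: 4, origin: local]: rating = 4 — does not satisfy this, so Out.

In, Out, Out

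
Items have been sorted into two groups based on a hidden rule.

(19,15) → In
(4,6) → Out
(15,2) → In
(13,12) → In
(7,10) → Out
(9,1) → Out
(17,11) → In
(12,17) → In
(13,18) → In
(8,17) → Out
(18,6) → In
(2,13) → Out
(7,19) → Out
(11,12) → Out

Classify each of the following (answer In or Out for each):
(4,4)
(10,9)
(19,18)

The distinguishing property — first ≥ 12 — holds for all the 'In' cases and none of the 'Out' cases.
Out: (4,4), since first 4.
Out: (10,9), since first 10.
In: (19,18), since first 19.

Out, Out, In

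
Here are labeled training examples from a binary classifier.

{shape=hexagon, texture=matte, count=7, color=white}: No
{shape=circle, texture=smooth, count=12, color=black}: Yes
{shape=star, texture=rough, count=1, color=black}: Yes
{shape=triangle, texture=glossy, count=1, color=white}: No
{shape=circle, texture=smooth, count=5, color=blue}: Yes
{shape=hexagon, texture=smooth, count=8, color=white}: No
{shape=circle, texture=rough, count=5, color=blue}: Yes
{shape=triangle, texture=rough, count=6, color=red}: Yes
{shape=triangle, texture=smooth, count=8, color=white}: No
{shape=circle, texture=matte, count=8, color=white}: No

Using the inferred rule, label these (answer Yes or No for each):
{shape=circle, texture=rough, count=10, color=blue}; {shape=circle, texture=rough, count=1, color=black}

Yes, Yes

The pattern is that an item is 'Yes' exactly when: color is not white.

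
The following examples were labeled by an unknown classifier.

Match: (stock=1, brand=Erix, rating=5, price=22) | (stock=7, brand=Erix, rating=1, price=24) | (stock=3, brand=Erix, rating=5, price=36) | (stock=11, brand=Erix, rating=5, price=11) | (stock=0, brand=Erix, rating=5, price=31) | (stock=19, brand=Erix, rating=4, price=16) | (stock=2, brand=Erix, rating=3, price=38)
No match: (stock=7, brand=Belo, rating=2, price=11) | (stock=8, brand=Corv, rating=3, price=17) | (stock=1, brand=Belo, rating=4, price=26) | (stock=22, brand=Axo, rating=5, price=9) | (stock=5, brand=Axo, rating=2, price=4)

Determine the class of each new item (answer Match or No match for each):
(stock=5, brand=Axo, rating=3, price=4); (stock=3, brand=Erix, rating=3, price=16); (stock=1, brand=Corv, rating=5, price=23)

No match, Match, No match

Checking candidate rules against both groups, what survives is: brand is Erix.
(stock=5, brand=Axo, rating=3, price=4) — brand is Axo, hence No match. (stock=3, brand=Erix, rating=3, price=16) — brand is Erix, hence Match. (stock=1, brand=Corv, rating=5, price=23) — brand is Corv, hence No match.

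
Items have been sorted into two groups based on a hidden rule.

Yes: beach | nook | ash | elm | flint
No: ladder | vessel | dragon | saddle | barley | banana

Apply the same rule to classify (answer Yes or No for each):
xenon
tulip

Yes, Yes

One predicate separates the groups cleanly: length ≤ 5.
xenon — length 5, hence Yes. tulip — length 5, hence Yes.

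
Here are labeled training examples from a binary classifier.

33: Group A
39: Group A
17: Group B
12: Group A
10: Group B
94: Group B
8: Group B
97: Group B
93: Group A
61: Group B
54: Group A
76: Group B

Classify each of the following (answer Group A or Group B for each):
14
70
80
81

Group B, Group B, Group B, Group A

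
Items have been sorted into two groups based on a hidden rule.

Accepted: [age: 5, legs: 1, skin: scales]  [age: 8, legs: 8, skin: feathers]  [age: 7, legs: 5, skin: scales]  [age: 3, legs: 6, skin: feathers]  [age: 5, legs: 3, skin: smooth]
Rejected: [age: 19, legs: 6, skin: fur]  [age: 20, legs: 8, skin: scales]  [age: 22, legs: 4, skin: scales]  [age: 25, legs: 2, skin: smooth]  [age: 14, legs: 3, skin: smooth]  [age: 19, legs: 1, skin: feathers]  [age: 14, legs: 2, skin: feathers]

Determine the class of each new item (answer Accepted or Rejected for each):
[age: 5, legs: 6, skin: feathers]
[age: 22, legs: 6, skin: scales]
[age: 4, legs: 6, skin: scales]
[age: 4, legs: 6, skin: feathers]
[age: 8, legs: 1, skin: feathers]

Accepted, Rejected, Accepted, Accepted, Accepted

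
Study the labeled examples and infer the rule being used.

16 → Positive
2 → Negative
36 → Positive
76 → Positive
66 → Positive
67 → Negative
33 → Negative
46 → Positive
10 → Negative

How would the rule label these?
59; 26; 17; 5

Negative, Positive, Negative, Negative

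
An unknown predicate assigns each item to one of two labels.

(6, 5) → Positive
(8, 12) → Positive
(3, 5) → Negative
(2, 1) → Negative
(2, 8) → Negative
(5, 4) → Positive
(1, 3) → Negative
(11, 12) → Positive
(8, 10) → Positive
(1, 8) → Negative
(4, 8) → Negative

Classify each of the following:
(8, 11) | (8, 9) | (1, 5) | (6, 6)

Positive, Positive, Negative, Positive

The simplest hypothesis consistent with all the labels is: first ≥ 5.
(8, 11): first 8 — passes, so Positive.
(8, 9): first 8 — passes, so Positive.
(1, 5): first 1 — doesn't match, so Negative.
(6, 6): first 6 — passes, so Positive.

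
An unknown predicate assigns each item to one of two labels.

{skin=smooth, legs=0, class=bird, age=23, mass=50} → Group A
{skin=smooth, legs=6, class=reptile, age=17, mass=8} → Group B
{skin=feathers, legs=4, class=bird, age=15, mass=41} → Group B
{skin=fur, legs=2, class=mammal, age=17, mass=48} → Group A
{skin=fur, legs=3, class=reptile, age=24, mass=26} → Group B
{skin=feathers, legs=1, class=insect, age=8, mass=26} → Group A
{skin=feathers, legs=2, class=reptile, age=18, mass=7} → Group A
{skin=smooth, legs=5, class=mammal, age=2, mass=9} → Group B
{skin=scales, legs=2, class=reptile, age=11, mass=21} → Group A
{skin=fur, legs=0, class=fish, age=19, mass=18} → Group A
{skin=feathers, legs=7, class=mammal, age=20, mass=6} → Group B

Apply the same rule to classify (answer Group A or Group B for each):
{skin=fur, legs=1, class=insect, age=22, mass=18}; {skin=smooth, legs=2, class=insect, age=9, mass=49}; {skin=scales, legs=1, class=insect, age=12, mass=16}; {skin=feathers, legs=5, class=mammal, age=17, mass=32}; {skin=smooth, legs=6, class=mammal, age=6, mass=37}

Group A, Group A, Group A, Group B, Group B

One predicate separates the groups cleanly: legs ≤ 2.
{skin=fur, legs=1, class=insect, age=22, mass=18} → legs = 1 → Group A.
{skin=smooth, legs=2, class=insect, age=9, mass=49} → legs = 2 → Group A.
{skin=scales, legs=1, class=insect, age=12, mass=16} → legs = 1 → Group A.
{skin=feathers, legs=5, class=mammal, age=17, mass=32} → legs = 5 → Group B.
{skin=smooth, legs=6, class=mammal, age=6, mass=37} → legs = 6 → Group B.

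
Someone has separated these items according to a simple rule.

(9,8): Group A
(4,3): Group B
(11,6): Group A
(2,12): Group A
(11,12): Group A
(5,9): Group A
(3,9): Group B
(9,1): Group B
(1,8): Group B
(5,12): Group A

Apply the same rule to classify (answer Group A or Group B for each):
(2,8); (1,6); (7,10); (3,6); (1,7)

All 'Group A' examples share one property — sum ≥ 14 — and every 'Group B' example lacks it.

Group B, Group B, Group A, Group B, Group B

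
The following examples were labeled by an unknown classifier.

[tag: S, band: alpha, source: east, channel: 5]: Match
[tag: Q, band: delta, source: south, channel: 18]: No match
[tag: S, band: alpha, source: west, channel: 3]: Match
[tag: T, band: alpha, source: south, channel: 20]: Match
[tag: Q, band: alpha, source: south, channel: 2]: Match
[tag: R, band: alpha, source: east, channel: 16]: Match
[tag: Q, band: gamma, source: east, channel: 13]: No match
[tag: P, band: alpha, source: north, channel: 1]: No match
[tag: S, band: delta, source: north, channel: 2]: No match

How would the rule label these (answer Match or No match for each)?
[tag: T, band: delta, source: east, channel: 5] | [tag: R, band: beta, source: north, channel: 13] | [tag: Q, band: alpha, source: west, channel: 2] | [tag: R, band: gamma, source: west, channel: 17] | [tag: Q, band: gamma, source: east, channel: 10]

No match, No match, Match, No match, No match

The pattern is that an item is 'Match' exactly when: band is alpha AND channel ≥ 2.
[tag: T, band: delta, source: east, channel: 5] — band is delta, channel = 5, hence No match.
[tag: R, band: beta, source: north, channel: 13] — band is beta, channel = 13, hence No match.
[tag: Q, band: alpha, source: west, channel: 2] — band is alpha, channel = 2, hence Match.
[tag: R, band: gamma, source: west, channel: 17] — band is gamma, channel = 17, hence No match.
[tag: Q, band: gamma, source: east, channel: 10] — band is gamma, channel = 10, hence No match.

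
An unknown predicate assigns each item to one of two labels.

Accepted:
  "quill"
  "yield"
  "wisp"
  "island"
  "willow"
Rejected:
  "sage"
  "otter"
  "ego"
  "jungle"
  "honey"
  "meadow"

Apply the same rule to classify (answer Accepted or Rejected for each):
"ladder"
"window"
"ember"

The classifier is using: contains 'i'.

Rejected, Accepted, Rejected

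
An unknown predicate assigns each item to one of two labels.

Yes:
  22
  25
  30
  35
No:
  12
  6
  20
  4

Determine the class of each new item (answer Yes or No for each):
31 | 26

A rule that fits every label: at least 22 — true of each 'Yes' example, false of each 'No' one.
31: Yes (31 ≥ 22). 26: Yes (26 ≥ 22).

Yes, Yes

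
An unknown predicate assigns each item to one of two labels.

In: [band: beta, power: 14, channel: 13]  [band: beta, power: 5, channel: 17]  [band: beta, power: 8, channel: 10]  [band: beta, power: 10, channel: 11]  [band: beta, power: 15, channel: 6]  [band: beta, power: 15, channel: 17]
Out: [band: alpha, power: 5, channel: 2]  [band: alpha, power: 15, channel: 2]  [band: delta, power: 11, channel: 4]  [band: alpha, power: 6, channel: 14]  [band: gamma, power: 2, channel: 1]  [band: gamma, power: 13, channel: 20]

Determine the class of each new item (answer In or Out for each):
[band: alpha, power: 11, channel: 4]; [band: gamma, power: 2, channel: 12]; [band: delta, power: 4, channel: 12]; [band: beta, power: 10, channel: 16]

Comparing the two groups points to one rule — band is beta.
[band: alpha, power: 11, channel: 4]: band is alpha, doesn't qualify → Out. [band: gamma, power: 2, channel: 12]: band is gamma, doesn't qualify → Out. [band: delta, power: 4, channel: 12]: band is delta, doesn't qualify → Out. [band: beta, power: 10, channel: 16]: band is beta, satisfies this → In.

Out, Out, Out, In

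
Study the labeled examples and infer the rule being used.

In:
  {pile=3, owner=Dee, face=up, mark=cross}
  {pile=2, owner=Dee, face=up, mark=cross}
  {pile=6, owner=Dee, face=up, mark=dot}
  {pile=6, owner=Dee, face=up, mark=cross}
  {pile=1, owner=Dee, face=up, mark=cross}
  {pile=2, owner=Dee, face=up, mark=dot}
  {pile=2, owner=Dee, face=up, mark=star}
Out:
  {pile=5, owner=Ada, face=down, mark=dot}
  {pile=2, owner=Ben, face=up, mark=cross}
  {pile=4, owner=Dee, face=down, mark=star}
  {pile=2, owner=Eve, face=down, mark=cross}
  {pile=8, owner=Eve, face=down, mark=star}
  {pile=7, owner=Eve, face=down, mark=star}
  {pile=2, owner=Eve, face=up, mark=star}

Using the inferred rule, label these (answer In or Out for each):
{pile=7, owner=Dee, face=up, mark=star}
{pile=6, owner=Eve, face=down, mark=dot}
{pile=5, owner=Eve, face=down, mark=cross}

'In' ⟺ owner is Dee AND face is up.
{pile=7, owner=Dee, face=up, mark=star} — owner is Dee, face is up, hence In.
{pile=6, owner=Eve, face=down, mark=dot} — owner is Eve, face is down, hence Out.
{pile=5, owner=Eve, face=down, mark=cross} — owner is Eve, face is down, hence Out.

In, Out, Out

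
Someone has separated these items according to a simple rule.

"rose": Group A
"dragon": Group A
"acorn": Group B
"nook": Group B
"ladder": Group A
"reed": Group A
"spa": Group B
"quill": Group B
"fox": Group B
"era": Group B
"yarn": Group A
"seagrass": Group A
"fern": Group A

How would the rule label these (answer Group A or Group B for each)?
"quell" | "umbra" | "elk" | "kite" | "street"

Group B, Group B, Group B, Group B, Group A

Every 'Group A' example satisfies: even length AND contains 'r'. None of the 'Group B' examples do.
Group B: "quell", since length 5, no 'r'. Group B: "umbra", since length 5, has 'r'. Group B: "elk", since length 3, no 'r'. Group B: "kite", since length 4, no 'r'. Group A: "street", since length 6, has 'r'.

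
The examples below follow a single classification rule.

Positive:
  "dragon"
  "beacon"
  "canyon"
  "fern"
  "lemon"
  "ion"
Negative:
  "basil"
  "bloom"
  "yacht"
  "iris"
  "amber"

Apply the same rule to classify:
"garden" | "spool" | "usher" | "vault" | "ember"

Positive, Negative, Negative, Negative, Negative

The rule appears to be: contains 'n'.
"garden" → has 'n' → Positive. "spool" → no 'n' → Negative. "usher" → no 'n' → Negative. "vault" → no 'n' → Negative. "ember" → no 'n' → Negative.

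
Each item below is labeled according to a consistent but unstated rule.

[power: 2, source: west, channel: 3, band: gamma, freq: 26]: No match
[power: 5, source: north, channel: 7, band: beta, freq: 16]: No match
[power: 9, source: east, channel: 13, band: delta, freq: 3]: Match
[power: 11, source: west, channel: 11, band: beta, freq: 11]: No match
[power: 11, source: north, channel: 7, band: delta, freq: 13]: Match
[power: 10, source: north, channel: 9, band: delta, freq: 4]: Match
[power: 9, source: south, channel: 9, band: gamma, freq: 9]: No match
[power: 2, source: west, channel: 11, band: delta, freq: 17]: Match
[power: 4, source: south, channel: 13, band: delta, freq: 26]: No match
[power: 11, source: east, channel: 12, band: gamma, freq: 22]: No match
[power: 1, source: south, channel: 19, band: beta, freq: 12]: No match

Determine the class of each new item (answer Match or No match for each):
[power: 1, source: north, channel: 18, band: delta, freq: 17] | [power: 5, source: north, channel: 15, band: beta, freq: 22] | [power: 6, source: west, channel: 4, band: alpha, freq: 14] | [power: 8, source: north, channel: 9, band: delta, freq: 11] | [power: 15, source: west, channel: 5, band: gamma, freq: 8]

Match, No match, No match, Match, No match

'Match' ⟺ band is delta AND freq ≤ 17.
[power: 1, source: north, channel: 18, band: delta, freq: 17]: Match (band is delta, freq = 17). [power: 5, source: north, channel: 15, band: beta, freq: 22]: No match (band is beta, freq = 22). [power: 6, source: west, channel: 4, band: alpha, freq: 14]: No match (band is alpha, freq = 14). [power: 8, source: north, channel: 9, band: delta, freq: 11]: Match (band is delta, freq = 11). [power: 15, source: west, channel: 5, band: gamma, freq: 8]: No match (band is gamma, freq = 8).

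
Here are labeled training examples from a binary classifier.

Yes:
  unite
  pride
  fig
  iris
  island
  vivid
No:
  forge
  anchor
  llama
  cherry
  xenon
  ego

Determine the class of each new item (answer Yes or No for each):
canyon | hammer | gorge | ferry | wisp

Looking at the examples, the only property every 'Yes' case has and every 'No' case lacks is: contains 'i'.

No, No, No, No, Yes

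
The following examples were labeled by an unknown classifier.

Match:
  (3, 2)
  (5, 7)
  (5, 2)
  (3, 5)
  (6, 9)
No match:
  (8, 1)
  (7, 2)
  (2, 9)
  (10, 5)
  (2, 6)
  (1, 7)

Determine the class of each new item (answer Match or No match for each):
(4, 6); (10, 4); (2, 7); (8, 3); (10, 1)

The distinguishing property — |first − second| ≤ 3 — holds for all the 'Match' cases and none of the 'No match' cases.
(4, 6): |4−6| = 2, checks out → Match.
(10, 4): |10−4| = 6, does not satisfy this → No match.
(2, 7): |2−7| = 5, does not satisfy this → No match.
(8, 3): |8−3| = 5, does not satisfy this → No match.
(10, 1): |10−1| = 9, does not satisfy this → No match.

Match, No match, No match, No match, No match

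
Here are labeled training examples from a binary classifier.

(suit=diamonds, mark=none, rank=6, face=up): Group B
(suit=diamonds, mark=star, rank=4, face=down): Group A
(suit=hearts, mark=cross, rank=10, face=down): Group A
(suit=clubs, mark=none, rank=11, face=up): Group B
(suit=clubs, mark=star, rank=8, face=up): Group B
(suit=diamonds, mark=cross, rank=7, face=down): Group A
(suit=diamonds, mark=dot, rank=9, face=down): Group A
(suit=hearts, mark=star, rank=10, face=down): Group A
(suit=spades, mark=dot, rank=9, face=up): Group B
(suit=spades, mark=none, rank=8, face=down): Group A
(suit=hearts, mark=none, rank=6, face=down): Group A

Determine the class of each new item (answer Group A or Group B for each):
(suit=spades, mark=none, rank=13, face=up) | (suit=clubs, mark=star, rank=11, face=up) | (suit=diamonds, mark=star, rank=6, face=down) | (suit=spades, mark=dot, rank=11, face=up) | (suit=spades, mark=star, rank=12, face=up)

Group B, Group B, Group A, Group B, Group B

Rule: face is down. This holds for each 'Group A' example and fails for each 'Group B' one.
(suit=spades, mark=none, rank=13, face=up): face is up — fails the rule, so Group B.
(suit=clubs, mark=star, rank=11, face=up): face is up — fails the rule, so Group B.
(suit=diamonds, mark=star, rank=6, face=down): face is down — has this property, so Group A.
(suit=spades, mark=dot, rank=11, face=up): face is up — fails the rule, so Group B.
(suit=spades, mark=star, rank=12, face=up): face is up — fails the rule, so Group B.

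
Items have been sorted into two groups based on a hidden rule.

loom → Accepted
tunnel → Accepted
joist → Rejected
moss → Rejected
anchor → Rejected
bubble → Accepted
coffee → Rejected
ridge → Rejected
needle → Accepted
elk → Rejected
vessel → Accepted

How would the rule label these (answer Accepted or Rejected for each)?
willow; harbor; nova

The pattern is that an item is 'Accepted' exactly when: even length AND contains 'l'.
willow: length 6, has 'l', meets the rule → Accepted. harbor: length 6, no 'l', does not satisfy this → Rejected. nova: length 4, no 'l', does not satisfy this → Rejected.

Accepted, Rejected, Rejected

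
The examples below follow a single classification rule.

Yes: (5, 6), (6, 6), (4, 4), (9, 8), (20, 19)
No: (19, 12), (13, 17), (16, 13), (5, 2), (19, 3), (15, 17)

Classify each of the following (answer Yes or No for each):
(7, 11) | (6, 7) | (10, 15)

The distinguishing property — |first − second| ≤ 1 — holds for all the 'Yes' cases and none of the 'No' cases.
(7, 11): |7−11| = 4 — fails the rule, so No. (6, 7): |6−7| = 1 — qualifies, so Yes. (10, 15): |10−15| = 5 — fails the rule, so No.

No, Yes, No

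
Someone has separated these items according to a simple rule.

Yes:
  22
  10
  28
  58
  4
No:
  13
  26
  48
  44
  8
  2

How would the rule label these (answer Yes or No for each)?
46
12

Yes, No

The pattern is that an item is 'Yes' exactly when: ≡ 4 (mod 6).
Yes: 46, since 46 mod 6 = 4. No: 12, since 12 mod 6 = 0.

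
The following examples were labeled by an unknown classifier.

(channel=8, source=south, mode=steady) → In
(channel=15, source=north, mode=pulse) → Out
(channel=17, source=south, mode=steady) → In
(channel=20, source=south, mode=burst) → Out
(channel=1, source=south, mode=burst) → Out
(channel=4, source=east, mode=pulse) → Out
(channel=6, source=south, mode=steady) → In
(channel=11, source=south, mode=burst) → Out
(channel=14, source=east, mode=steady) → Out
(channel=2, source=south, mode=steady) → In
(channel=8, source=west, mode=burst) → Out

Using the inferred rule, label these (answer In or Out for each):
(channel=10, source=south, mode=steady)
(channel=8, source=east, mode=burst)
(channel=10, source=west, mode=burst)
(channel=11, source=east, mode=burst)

In, Out, Out, Out

The common property of the 'In' items is: mode is steady AND source is south. No 'Out' item has it.
In: (channel=10, source=south, mode=steady), since mode is steady, source is south. Out: (channel=8, source=east, mode=burst), since mode is burst, source is east. Out: (channel=10, source=west, mode=burst), since mode is burst, source is west. Out: (channel=11, source=east, mode=burst), since mode is burst, source is east.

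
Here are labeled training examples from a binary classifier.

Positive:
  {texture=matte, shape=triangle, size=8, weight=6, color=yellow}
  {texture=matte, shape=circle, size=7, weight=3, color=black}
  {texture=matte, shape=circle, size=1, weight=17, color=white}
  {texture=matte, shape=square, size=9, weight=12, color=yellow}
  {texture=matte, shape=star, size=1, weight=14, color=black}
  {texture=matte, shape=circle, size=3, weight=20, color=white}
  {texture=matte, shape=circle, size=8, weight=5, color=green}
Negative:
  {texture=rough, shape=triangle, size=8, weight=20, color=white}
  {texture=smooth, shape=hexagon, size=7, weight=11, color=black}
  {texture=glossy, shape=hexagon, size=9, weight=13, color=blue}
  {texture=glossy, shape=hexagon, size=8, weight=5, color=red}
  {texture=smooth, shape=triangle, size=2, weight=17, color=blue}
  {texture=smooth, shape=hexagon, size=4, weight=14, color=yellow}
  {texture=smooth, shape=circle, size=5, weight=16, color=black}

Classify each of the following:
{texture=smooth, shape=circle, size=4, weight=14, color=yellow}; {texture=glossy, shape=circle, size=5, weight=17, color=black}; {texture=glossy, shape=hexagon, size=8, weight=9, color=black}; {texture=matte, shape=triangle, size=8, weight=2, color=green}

Negative, Negative, Negative, Positive

The common property of the 'Positive' items is: texture is matte. No 'Negative' item has it.
{texture=smooth, shape=circle, size=4, weight=14, color=yellow}: Negative (texture is smooth).
{texture=glossy, shape=circle, size=5, weight=17, color=black}: Negative (texture is glossy).
{texture=glossy, shape=hexagon, size=8, weight=9, color=black}: Negative (texture is glossy).
{texture=matte, shape=triangle, size=8, weight=2, color=green}: Positive (texture is matte).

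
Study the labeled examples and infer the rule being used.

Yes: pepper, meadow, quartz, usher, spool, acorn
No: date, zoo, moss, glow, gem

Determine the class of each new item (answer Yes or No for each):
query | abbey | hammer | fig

Yes, Yes, Yes, No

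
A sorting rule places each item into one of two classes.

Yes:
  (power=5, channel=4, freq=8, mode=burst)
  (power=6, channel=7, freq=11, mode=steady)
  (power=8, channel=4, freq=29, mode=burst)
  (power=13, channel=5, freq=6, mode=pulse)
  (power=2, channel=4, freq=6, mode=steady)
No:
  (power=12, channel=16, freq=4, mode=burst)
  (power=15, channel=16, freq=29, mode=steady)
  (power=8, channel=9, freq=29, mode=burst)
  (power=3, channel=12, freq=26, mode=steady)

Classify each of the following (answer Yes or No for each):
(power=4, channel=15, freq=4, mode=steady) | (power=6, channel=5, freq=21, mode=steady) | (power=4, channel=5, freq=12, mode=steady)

No, Yes, Yes

The distinguishing property — channel ≤ 7 — holds for all the 'Yes' cases and none of the 'No' cases.
(power=4, channel=15, freq=4, mode=steady): channel = 15 — lacks this property, so No. (power=6, channel=5, freq=21, mode=steady): channel = 5 — fits, so Yes. (power=4, channel=5, freq=12, mode=steady): channel = 5 — fits, so Yes.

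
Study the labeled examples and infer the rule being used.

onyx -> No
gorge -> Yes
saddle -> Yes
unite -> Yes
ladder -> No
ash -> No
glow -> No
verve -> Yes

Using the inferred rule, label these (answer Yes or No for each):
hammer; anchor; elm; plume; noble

No, No, No, Yes, Yes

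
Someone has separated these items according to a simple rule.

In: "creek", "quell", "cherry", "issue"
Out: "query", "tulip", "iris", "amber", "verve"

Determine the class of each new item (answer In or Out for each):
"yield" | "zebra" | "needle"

Out, Out, In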